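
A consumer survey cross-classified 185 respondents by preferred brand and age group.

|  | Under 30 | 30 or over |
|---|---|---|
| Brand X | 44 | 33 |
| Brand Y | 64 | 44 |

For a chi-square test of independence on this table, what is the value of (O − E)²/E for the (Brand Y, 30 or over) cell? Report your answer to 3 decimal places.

0.020

Row total (Brand Y) = 108; column total (30 or over) = 77; N = 185.
Expected count E = 108 × 77 / 185 = 44.9514.
Contribution = (O − E)²/E = (44 − 44.9514)² / 44.9514 = 0.020.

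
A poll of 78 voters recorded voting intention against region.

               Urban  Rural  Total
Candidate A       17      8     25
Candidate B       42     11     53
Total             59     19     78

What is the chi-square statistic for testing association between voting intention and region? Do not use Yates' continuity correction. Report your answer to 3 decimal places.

Grand total N = 78.
Expected counts (row total × column total / N):
  Candidate A, Urban: 25×59/78 = 18.9103
  Candidate A, Rural: 25×19/78 = 6.0897
  Candidate B, Urban: 53×59/78 = 40.0897
  Candidate B, Rural: 53×19/78 = 12.9103
Contributions (O − E)²/E:
  (17 − 18.9103)²/18.9103 = 0.1930
  (8 − 6.0897)²/6.0897 = 0.5992
  (42 − 40.0897)²/40.0897 = 0.0910
  (11 − 12.9103)²/12.9103 = 0.2827
χ² = 0.1930 + 0.5992 + 0.0910 + 0.2827 = 1.166

1.166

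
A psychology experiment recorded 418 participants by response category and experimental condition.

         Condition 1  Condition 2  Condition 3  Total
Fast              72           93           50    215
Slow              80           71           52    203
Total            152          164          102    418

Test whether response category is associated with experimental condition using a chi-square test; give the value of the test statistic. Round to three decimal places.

Grand total N = 418.
Expected counts (row total × column total / N):
  Fast, Condition 1: 215×152/418 = 78.1818
  Fast, Condition 2: 215×164/418 = 84.3541
  Fast, Condition 3: 215×102/418 = 52.4641
  Slow, Condition 1: 203×152/418 = 73.8182
  Slow, Condition 2: 203×164/418 = 79.6459
  Slow, Condition 3: 203×102/418 = 49.5359
Contributions (O − E)²/E:
  (72 − 78.1818)²/78.1818 = 0.4888
  (93 − 84.3541)²/84.3541 = 0.8862
  (50 − 52.4641)²/52.4641 = 0.1157
  (80 − 73.8182)²/73.8182 = 0.5177
  (71 − 79.6459)²/79.6459 = 0.9385
  (52 − 49.5359)²/49.5359 = 0.1226
χ² = 0.4888 + 0.8862 + 0.1157 + 0.5177 + 0.9385 + 0.1226 = 3.070

3.070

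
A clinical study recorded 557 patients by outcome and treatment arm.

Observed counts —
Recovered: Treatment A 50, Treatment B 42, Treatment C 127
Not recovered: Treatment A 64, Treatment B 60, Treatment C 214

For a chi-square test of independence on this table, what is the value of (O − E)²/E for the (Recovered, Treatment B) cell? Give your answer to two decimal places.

0.09

Row total (Recovered) = 219; column total (Treatment B) = 102; N = 557.
Expected count E = 219 × 102 / 557 = 40.104.
Contribution = (O − E)²/E = (42 − 40.104)² / 40.104 = 0.09.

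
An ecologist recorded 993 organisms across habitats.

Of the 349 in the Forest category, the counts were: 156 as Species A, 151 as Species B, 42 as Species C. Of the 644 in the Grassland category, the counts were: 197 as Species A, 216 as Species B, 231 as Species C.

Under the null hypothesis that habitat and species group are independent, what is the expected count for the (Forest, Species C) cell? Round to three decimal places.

Row total (Forest) = 349; column total (Species C) = 273; grand total N = 993.
Expected count = (row total × column total) / N = 349 × 273 / 993 = 95.949.

95.949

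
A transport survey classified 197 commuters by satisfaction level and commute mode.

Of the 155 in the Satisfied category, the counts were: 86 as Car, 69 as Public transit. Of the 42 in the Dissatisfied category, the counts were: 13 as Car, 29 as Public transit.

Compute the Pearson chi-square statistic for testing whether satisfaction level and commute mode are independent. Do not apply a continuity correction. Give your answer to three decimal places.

7.955

Row totals: 155, 42. Column totals: 99, 98. Grand total N = 197.
Expected counts (row total × column total / N):
  Satisfied, Car: 155×99/197 = 77.8934
  Satisfied, Public transit: 155×98/197 = 77.1066
  Dissatisfied, Car: 42×99/197 = 21.1066
  Dissatisfied, Public transit: 42×98/197 = 20.8934
Contributions (O − E)²/E:
  (86 − 77.8934)²/77.8934 = 0.8437
  (69 − 77.1066)²/77.1066 = 0.8523
  (13 − 21.1066)²/21.1066 = 3.1136
  (29 − 20.8934)²/20.8934 = 3.1453
χ² = 0.8437 + 0.8523 + 3.1136 + 3.1453 = 7.955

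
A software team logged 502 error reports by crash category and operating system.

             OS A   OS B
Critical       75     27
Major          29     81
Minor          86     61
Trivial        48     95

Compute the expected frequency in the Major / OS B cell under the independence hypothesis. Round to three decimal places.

57.849

Row total (Major) = 110; column total (OS B) = 264; grand total N = 502.
Expected count = (row total × column total) / N = 110 × 264 / 502 = 57.849.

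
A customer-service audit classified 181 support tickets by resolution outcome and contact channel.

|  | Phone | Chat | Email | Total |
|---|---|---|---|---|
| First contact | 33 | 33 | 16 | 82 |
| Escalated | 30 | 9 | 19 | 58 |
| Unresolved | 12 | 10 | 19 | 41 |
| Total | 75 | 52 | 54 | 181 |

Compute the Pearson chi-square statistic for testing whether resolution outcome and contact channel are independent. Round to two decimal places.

17.39

Grand total N = 181.
Expected counts (row total × column total / N):
  First contact, Phone: 82×75/181 = 33.978
  First contact, Chat: 82×52/181 = 23.558
  First contact, Email: 82×54/181 = 24.464
  Escalated, Phone: 58×75/181 = 24.033
  Escalated, Chat: 58×52/181 = 16.663
  Escalated, Email: 58×54/181 = 17.304
  Unresolved, Phone: 41×75/181 = 16.989
  Unresolved, Chat: 41×52/181 = 11.779
  Unresolved, Email: 41×54/181 = 12.232
Contributions (O − E)²/E:
  (33 − 33.978)²/33.978 = 0.0282
  (33 − 23.558)²/23.558 = 3.7843
  (16 − 24.464)²/24.464 = 2.9284
  (30 − 24.033)²/24.033 = 1.4815
  (9 − 16.663)²/16.663 = 3.5241
  (19 − 17.304)²/17.304 = 0.1662
  (12 − 16.989)²/16.989 = 1.4651
  (10 − 11.779)²/11.779 = 0.2687
  (19 − 12.232)²/12.232 = 3.7448
χ² = 0.0282 + 3.7843 + 2.9284 + 1.4815 + 3.5241 + 0.1662 + 1.4651 + 0.2687 + 3.7448 = 17.39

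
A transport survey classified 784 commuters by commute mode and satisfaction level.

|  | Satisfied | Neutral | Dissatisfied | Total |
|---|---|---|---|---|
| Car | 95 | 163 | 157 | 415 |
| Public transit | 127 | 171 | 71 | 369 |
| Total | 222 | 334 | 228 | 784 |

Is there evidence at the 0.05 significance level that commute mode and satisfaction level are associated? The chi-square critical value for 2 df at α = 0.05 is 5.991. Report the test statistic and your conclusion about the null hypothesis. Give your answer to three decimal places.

34.663; reject H₀

Grand total N = 784.
Expected counts (row total × column total / N):
  Car, Satisfied: 415×222/784 = 117.5128
  Car, Neutral: 415×334/784 = 176.7985
  Car, Dissatisfied: 415×228/784 = 120.6888
  Public transit, Satisfied: 369×222/784 = 104.4872
  Public transit, Neutral: 369×334/784 = 157.2015
  Public transit, Dissatisfied: 369×228/784 = 107.3112
Contributions (O − E)²/E:
  (95 − 117.5128)²/117.5128 = 4.3129
  (163 − 176.7985)²/176.7985 = 1.0769
  (157 − 120.6888)²/120.6888 = 10.9248
  (127 − 104.4872)²/104.4872 = 4.8506
  (171 − 157.2015)²/157.2015 = 1.2112
  (71 − 107.3112)²/107.3112 = 12.2867
χ² = 4.3129 + 1.0769 + 10.9248 + 4.8506 + 1.2112 + 12.2867 = 34.663
df = (2−1)(3−1) = 2. Since 34.663 > 5.991, reject the null hypothesis of independence at α = 0.05.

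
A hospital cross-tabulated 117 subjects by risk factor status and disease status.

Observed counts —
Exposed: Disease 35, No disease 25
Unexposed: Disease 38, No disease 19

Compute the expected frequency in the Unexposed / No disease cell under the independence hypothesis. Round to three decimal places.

Row total (Unexposed) = 57; column total (No disease) = 44; grand total N = 117.
Expected count = (row total × column total) / N = 57 × 44 / 117 = 21.436.

21.436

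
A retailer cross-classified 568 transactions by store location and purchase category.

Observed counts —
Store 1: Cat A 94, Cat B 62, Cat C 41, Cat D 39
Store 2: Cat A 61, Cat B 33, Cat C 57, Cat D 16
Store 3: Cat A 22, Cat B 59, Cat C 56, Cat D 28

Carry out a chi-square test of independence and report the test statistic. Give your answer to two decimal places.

50.24

Row totals: 236, 167, 165. Column totals: 177, 154, 154, 83. Grand total N = 568.
Expected counts (row total × column total / N):
  Store 1, Cat A: 236×177/568 = 73.542
  Store 1, Cat B: 236×154/568 = 63.986
  Store 1, Cat C: 236×154/568 = 63.986
  Store 1, Cat D: 236×83/568 = 34.486
  Store 2, Cat A: 167×177/568 = 52.040
  Store 2, Cat B: 167×154/568 = 45.278
  Store 2, Cat C: 167×154/568 = 45.278
  Store 2, Cat D: 167×83/568 = 24.403
  Store 3, Cat A: 165×177/568 = 51.417
  Store 3, Cat B: 165×154/568 = 44.736
  Store 3, Cat C: 165×154/568 = 44.736
  Store 3, Cat D: 165×83/568 = 24.111
Contributions (O − E)²/E:
  (94 − 73.542)²/73.542 = 5.6910
  (62 − 63.986)²/63.986 = 0.0616
  (41 − 63.986)²/63.986 = 8.2574
  (39 − 34.486)²/34.486 = 0.5909
  (61 − 52.040)²/52.040 = 1.5427
  (33 − 45.278)²/45.278 = 3.3294
  (57 − 45.278)²/45.278 = 3.0347
  (16 − 24.403)²/24.403 = 2.8935
  (22 − 51.417)²/51.417 = 16.8302
  (59 − 44.736)²/44.736 = 4.5481
  (56 − 44.736)²/44.736 = 2.8361
  (28 − 24.111)²/24.111 = 0.6273
χ² = 5.6910 + 0.0616 + 8.2574 + 0.5909 + 1.5427 + 3.3294 + 3.0347 + 2.8935 + 16.8302 + 4.5481 + 2.8361 + 0.6273 = 50.24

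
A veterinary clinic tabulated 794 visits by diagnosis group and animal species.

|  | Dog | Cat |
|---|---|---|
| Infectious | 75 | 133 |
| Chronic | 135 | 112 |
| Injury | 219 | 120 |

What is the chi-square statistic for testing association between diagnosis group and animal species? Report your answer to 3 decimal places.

Row totals: 208, 247, 339. Column totals: 429, 365. Grand total N = 794.
Expected counts (row total × column total / N):
  Infectious, Dog: 208×429/794 = 112.3829
  Infectious, Cat: 208×365/794 = 95.6171
  Chronic, Dog: 247×429/794 = 133.4547
  Chronic, Cat: 247×365/794 = 113.5453
  Injury, Dog: 339×429/794 = 183.1625
  Injury, Cat: 339×365/794 = 155.8375
Contributions (O − E)²/E:
  (75 − 112.3829)²/112.3829 = 12.4350
  (133 − 95.6171)²/95.6171 = 14.6154
  (135 − 133.4547)²/133.4547 = 0.0179
  (112 − 113.5453)²/113.5453 = 0.0210
  (219 − 183.1625)²/183.1625 = 7.0120
  (120 − 155.8375)²/155.8375 = 8.2414
χ² = 12.4350 + 14.6154 + 0.0179 + 0.0210 + 7.0120 + 8.2414 = 42.343

42.343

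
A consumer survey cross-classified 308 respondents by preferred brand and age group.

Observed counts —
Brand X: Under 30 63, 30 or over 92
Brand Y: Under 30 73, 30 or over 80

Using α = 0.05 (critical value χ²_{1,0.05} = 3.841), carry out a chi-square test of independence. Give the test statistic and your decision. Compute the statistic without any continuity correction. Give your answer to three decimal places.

Row totals: 155, 153. Column totals: 136, 172. Grand total N = 308.
Expected counts (row total × column total / N):
  Brand X, Under 30: 155×136/308 = 68.4416
  Brand X, 30 or over: 155×172/308 = 86.5584
  Brand Y, Under 30: 153×136/308 = 67.5584
  Brand Y, 30 or over: 153×172/308 = 85.4416
Contributions (O − E)²/E:
  (63 − 68.4416)²/68.4416 = 0.4326
  (92 − 86.5584)²/86.5584 = 0.3421
  (73 − 67.5584)²/67.5584 = 0.4383
  (80 − 85.4416)²/85.4416 = 0.3466
χ² = 0.4326 + 0.3421 + 0.4383 + 0.3466 = 1.560
df = (2−1)(2−1) = 1. Since 1.560 < 3.841, fail to reject the null hypothesis of independence at α = 0.05.

1.560; fail to reject H₀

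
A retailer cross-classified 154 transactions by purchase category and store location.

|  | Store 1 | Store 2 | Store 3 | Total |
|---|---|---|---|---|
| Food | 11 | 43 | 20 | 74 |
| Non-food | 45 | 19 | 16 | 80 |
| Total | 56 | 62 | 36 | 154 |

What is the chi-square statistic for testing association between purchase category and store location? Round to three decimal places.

Grand total N = 154.
Expected counts (row total × column total / N):
  Food, Store 1: 74×56/154 = 26.9091
  Food, Store 2: 74×62/154 = 29.7922
  Food, Store 3: 74×36/154 = 17.2987
  Non-food, Store 1: 80×56/154 = 29.0909
  Non-food, Store 2: 80×62/154 = 32.2078
  Non-food, Store 3: 80×36/154 = 18.7013
Contributions (O − E)²/E:
  (11 − 26.9091)²/26.9091 = 9.4057
  (43 − 29.7922)²/29.7922 = 5.8554
  (20 − 17.2987)²/17.2987 = 0.4218
  (45 − 29.0909)²/29.0909 = 8.7003
  (19 − 32.2078)²/32.2078 = 5.4163
  (16 − 18.7013)²/18.7013 = 0.3902
χ² = 9.4057 + 5.8554 + 0.4218 + 8.7003 + 5.4163 + 0.3902 = 30.190

30.190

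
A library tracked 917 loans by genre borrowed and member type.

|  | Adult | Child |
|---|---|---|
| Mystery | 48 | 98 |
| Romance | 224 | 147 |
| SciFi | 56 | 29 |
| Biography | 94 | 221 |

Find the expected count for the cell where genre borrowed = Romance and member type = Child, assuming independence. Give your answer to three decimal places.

Row total (Romance) = 371; column total (Child) = 495; grand total N = 917.
Expected count = (row total × column total) / N = 371 × 495 / 917 = 200.267.

200.267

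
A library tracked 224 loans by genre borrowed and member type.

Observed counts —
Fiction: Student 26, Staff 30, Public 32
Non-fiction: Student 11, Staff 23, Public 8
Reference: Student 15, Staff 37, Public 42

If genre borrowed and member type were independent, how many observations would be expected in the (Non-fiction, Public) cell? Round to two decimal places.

Row total (Non-fiction) = 42; column total (Public) = 82; grand total N = 224.
Expected count = (row total × column total) / N = 42 × 82 / 224 = 15.38.

15.38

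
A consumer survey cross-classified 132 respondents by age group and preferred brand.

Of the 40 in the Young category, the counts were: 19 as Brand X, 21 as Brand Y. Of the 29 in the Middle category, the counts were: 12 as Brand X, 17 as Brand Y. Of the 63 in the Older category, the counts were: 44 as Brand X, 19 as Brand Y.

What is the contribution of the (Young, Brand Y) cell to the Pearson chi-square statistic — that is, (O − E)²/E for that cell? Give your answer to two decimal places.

Row total (Young) = 40; column total (Brand Y) = 57; N = 132.
Expected count E = 40 × 57 / 132 = 17.273.
Contribution = (O − E)²/E = (21 − 17.273)² / 17.273 = 0.80.

0.80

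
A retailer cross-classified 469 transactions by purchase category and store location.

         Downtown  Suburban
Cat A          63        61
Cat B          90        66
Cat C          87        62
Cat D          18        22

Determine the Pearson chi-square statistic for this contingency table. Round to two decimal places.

Row totals: 124, 156, 149, 40. Column totals: 258, 211. Grand total N = 469.
Expected counts (row total × column total / N):
  Cat A, Downtown: 124×258/469 = 68.213
  Cat A, Suburban: 124×211/469 = 55.787
  Cat B, Downtown: 156×258/469 = 85.817
  Cat B, Suburban: 156×211/469 = 70.183
  Cat C, Downtown: 149×258/469 = 81.966
  Cat C, Suburban: 149×211/469 = 67.034
  Cat D, Downtown: 40×258/469 = 22.004
  Cat D, Suburban: 40×211/469 = 17.996
Contributions (O − E)²/E:
  (63 − 68.213)²/68.213 = 0.3984
  (61 − 55.787)²/55.787 = 0.4871
  (90 − 85.817)²/85.817 = 0.2039
  (66 − 70.183)²/70.183 = 0.2493
  (87 − 81.966)²/81.966 = 0.3092
  (62 − 67.034)²/67.034 = 0.3780
  (18 − 22.004)²/22.004 = 0.7286
  (22 − 17.996)²/17.996 = 0.8909
χ² = 0.3984 + 0.4871 + 0.2039 + 0.2493 + 0.3092 + 0.3780 + 0.7286 + 0.8909 = 3.65

3.65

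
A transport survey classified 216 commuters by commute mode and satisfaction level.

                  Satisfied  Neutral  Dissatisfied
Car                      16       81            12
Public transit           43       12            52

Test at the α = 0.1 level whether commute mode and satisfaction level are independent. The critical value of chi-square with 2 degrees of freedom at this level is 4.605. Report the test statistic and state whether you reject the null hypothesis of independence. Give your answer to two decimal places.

Row totals: 109, 107. Column totals: 59, 93, 64. Grand total N = 216.
Expected counts (row total × column total / N):
  Car, Satisfied: 109×59/216 = 29.7731
  Car, Neutral: 109×93/216 = 46.9306
  Car, Dissatisfied: 109×64/216 = 32.2963
  Public transit, Satisfied: 107×59/216 = 29.2269
  Public transit, Neutral: 107×93/216 = 46.0694
  Public transit, Dissatisfied: 107×64/216 = 31.7037
Contributions (O − E)²/E:
  (16 − 29.7731)²/29.7731 = 6.3715
  (81 − 46.9306)²/46.9306 = 24.7328
  (12 − 32.2963)²/32.2963 = 12.7550
  (43 − 29.2269)²/29.2269 = 6.4905
  (12 − 46.0694)²/46.0694 = 25.1951
  (52 − 31.7037)²/31.7037 = 12.9934
χ² = 6.3715 + 24.7328 + 12.7550 + 6.4905 + 25.1951 + 12.9934 = 88.54
df = (2−1)(3−1) = 2. Since 88.54 > 4.605, reject the null hypothesis of independence at α = 0.1.

88.54; reject H₀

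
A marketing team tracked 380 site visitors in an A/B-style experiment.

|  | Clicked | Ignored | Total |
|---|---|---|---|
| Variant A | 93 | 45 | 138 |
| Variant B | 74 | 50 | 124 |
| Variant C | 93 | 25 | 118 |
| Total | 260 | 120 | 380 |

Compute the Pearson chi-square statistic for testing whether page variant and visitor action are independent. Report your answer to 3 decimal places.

10.354

Grand total N = 380.
Expected counts (row total × column total / N):
  Variant A, Clicked: 138×260/380 = 94.4211
  Variant A, Ignored: 138×120/380 = 43.5789
  Variant B, Clicked: 124×260/380 = 84.8421
  Variant B, Ignored: 124×120/380 = 39.1579
  Variant C, Clicked: 118×260/380 = 80.7368
  Variant C, Ignored: 118×120/380 = 37.2632
Contributions (O − E)²/E:
  (93 − 94.4211)²/94.4211 = 0.0214
  (45 − 43.5789)²/43.5789 = 0.0463
  (74 − 84.8421)²/84.8421 = 1.3855
  (50 − 39.1579)²/39.1579 = 3.0020
  (93 − 80.7368)²/80.7368 = 1.8627
  (25 − 37.2632)²/37.2632 = 4.0358
χ² = 0.0214 + 0.0463 + 1.3855 + 3.0020 + 1.8627 + 4.0358 = 10.354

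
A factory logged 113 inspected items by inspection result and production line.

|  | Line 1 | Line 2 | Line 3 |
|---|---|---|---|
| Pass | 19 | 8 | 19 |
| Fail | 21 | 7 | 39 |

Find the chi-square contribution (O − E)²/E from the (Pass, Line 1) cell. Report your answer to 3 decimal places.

0.453

Row total (Pass) = 46; column total (Line 1) = 40; N = 113.
Expected count E = 46 × 40 / 113 = 16.2832.
Contribution = (O − E)²/E = (19 − 16.2832)² / 16.2832 = 0.453.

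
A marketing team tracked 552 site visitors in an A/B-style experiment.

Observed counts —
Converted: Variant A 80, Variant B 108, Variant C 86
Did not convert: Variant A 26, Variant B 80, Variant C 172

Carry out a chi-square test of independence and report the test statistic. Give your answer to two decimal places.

60.32

Row totals: 274, 278. Column totals: 106, 188, 258. Grand total N = 552.
Expected counts (row total × column total / N):
  Converted, Variant A: 274×106/552 = 52.616
  Converted, Variant B: 274×188/552 = 93.319
  Converted, Variant C: 274×258/552 = 128.065
  Did not convert, Variant A: 278×106/552 = 53.384
  Did not convert, Variant B: 278×188/552 = 94.681
  Did not convert, Variant C: 278×258/552 = 129.935
Contributions (O − E)²/E:
  (80 − 52.616)²/52.616 = 14.2520
  (108 − 93.319)²/93.319 = 2.3096
  (86 − 128.065)²/128.065 = 13.8169
  (26 − 53.384)²/53.384 = 14.0470
  (80 − 94.681)²/94.681 = 2.2764
  (172 − 129.935)²/129.935 = 13.6181
χ² = 14.2520 + 2.3096 + 13.8169 + 14.0470 + 2.2764 + 13.6181 = 60.32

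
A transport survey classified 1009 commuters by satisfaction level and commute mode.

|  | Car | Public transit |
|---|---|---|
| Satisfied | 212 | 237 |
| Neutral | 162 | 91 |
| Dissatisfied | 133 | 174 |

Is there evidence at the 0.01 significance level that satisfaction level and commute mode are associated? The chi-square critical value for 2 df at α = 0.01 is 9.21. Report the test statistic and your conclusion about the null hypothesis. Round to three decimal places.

26.768; reject H₀

Row totals: 449, 253, 307. Column totals: 507, 502. Grand total N = 1009.
Expected counts (row total × column total / N):
  Satisfied, Car: 449×507/1009 = 225.61249
  Satisfied, Public transit: 449×502/1009 = 223.38751
  Neutral, Car: 253×507/1009 = 127.12686
  Neutral, Public transit: 253×502/1009 = 125.87314
  Dissatisfied, Car: 307×507/1009 = 154.26065
  Dissatisfied, Public transit: 307×502/1009 = 152.73935
Contributions (O − E)²/E:
  (212 − 225.61249)²/225.61249 = 0.8213
  (237 − 223.38751)²/223.38751 = 0.8295
  (162 − 127.12686)²/127.12686 = 9.5663
  (91 − 125.87314)²/125.87314 = 9.6616
  (133 − 154.26065)²/154.26065 = 2.9302
  (174 − 152.73935)²/152.73935 = 2.9594
χ² = 0.8213 + 0.8295 + 9.5663 + 9.6616 + 2.9302 + 2.9594 = 26.768
df = (3−1)(2−1) = 2. Since 26.768 > 9.21, reject the null hypothesis of independence at α = 0.01.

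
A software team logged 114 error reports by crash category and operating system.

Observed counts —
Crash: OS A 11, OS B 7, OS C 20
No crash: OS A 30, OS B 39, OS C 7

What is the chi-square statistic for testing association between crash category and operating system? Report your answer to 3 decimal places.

Row totals: 38, 76. Column totals: 41, 46, 27. Grand total N = 114.
Expected counts (row total × column total / N):
  Crash, OS A: 38×41/114 = 13.6667
  Crash, OS B: 38×46/114 = 15.3333
  Crash, OS C: 38×27/114 = 9.0000
  No crash, OS A: 76×41/114 = 27.3333
  No crash, OS B: 76×46/114 = 30.6667
  No crash, OS C: 76×27/114 = 18.0000
Contributions (O − E)²/E:
  (11 − 13.6667)²/13.6667 = 0.5203
  (7 − 15.3333)²/15.3333 = 4.5290
  (20 − 9.0000)²/9.0000 = 13.4444
  (30 − 27.3333)²/27.3333 = 0.2602
  (39 − 30.6667)²/30.6667 = 2.2645
  (7 − 18.0000)²/18.0000 = 6.7222
χ² = 0.5203 + 4.5290 + 13.4444 + 0.2602 + 2.2645 + 6.7222 = 27.741

27.741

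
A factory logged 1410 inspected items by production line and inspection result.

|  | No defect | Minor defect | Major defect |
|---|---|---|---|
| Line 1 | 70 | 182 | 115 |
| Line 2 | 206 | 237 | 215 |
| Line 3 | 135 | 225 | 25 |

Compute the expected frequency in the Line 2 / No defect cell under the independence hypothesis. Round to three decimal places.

Row total (Line 2) = 658; column total (No defect) = 411; grand total N = 1410.
Expected count = (row total × column total) / N = 658 × 411 / 1410 = 191.800.

191.800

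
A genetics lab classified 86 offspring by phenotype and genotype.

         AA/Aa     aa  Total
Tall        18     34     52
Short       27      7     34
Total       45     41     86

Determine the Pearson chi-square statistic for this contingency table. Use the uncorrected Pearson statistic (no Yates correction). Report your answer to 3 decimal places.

Grand total N = 86.
Expected counts (row total × column total / N):
  Tall, AA/Aa: 52×45/86 = 27.2093
  Tall, aa: 52×41/86 = 24.7907
  Short, AA/Aa: 34×45/86 = 17.7907
  Short, aa: 34×41/86 = 16.2093
Contributions (O − E)²/E:
  (18 − 27.2093)²/27.2093 = 3.1170
  (34 − 24.7907)²/24.7907 = 3.4211
  (27 − 17.7907)²/17.7907 = 4.7672
  (7 − 16.2093)²/16.2093 = 5.2323
χ² = 3.1170 + 3.4211 + 4.7672 + 5.2323 = 16.538

16.538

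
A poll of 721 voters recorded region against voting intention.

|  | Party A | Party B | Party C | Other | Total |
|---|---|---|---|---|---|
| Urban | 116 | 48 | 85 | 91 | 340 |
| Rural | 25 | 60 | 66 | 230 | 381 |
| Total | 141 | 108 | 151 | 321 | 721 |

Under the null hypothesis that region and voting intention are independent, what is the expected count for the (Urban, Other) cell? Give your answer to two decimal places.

Row total (Urban) = 340; column total (Other) = 321; grand total N = 721.
Expected count = (row total × column total) / N = 340 × 321 / 721 = 151.37.

151.37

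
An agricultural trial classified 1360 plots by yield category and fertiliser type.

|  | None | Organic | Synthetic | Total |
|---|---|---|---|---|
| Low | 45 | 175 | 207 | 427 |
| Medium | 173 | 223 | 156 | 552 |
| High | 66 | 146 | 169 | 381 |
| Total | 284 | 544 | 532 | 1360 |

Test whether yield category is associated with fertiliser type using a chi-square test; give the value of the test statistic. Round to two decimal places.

82.37

Grand total N = 1360.
Expected counts (row total × column total / N):
  Low, None: 427×284/1360 = 89.168
  Low, Organic: 427×544/1360 = 170.800
  Low, Synthetic: 427×532/1360 = 167.032
  Medium, None: 552×284/1360 = 115.271
  Medium, Organic: 552×544/1360 = 220.800
  Medium, Synthetic: 552×532/1360 = 215.929
  High, None: 381×284/1360 = 79.562
  High, Organic: 381×544/1360 = 152.400
  High, Synthetic: 381×532/1360 = 149.038
Contributions (O − E)²/E:
  (45 − 89.168)²/89.168 = 21.8779
  (175 − 170.800)²/170.800 = 0.1033
  (207 − 167.032)²/167.032 = 9.5637
  (173 − 115.271)²/115.271 = 28.9113
  (223 − 220.800)²/220.800 = 0.0219
  (156 − 215.929)²/215.929 = 16.6327
  (66 − 79.562)²/79.562 = 2.3118
  (146 − 152.400)²/152.400 = 0.2688
  (169 − 149.038)²/149.038 = 2.6737
χ² = 21.8779 + 0.1033 + 9.5637 + 28.9113 + 0.0219 + 16.6327 + 2.3118 + 0.2688 + 2.6737 = 82.37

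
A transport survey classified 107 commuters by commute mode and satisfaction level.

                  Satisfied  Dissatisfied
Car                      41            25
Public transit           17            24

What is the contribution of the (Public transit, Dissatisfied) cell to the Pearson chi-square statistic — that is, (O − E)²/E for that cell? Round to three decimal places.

Row total (Public transit) = 41; column total (Dissatisfied) = 49; N = 107.
Expected count E = 41 × 49 / 107 = 18.7757.
Contribution = (O − E)²/E = (24 − 18.7757)² / 18.7757 = 1.454.

1.454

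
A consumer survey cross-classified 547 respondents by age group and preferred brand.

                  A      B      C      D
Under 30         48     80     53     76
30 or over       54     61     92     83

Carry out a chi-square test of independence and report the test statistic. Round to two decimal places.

Row totals: 257, 290. Column totals: 102, 141, 145, 159. Grand total N = 547.
Expected counts (row total × column total / N):
  Under 30, A: 257×102/547 = 47.923
  Under 30, B: 257×141/547 = 66.247
  Under 30, C: 257×145/547 = 68.126
  Under 30, D: 257×159/547 = 74.704
  30 or over, A: 290×102/547 = 54.077
  30 or over, B: 290×141/547 = 74.753
  30 or over, C: 290×145/547 = 76.874
  30 or over, D: 290×159/547 = 84.296
Contributions (O − E)²/E:
  (48 − 47.923)²/47.923 = 0.0001
  (80 − 66.247)²/66.247 = 2.8551
  (53 − 68.126)²/68.126 = 3.3584
  (76 − 74.704)²/74.704 = 0.0225
  (54 − 54.077)²/54.077 = 0.0001
  (61 − 74.753)²/74.753 = 2.5303
  (92 − 76.874)²/76.874 = 2.9762
  (83 − 84.296)²/84.296 = 0.0199
χ² = 0.0001 + 2.8551 + 3.3584 + 0.0225 + 0.0001 + 2.5303 + 2.9762 + 0.0199 = 11.76

11.76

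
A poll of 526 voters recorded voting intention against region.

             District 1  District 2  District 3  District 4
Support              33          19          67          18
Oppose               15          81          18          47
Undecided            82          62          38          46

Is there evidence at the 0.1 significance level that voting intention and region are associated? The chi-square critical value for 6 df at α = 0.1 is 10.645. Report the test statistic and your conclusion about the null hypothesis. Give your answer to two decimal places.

122.77; reject H₀

Row totals: 137, 161, 228. Column totals: 130, 162, 123, 111. Grand total N = 526.
Expected counts (row total × column total / N):
  Support, District 1: 137×130/526 = 33.859
  Support, District 2: 137×162/526 = 42.194
  Support, District 3: 137×123/526 = 32.036
  Support, District 4: 137×111/526 = 28.911
  Oppose, District 1: 161×130/526 = 39.791
  Oppose, District 2: 161×162/526 = 49.586
  Oppose, District 3: 161×123/526 = 37.648
  Oppose, District 4: 161×111/526 = 33.975
  Undecided, District 1: 228×130/526 = 56.350
  Undecided, District 2: 228×162/526 = 70.221
  Undecided, District 3: 228×123/526 = 53.316
  Undecided, District 4: 228×111/526 = 48.114
Contributions (O − E)²/E:
  (33 − 33.859)²/33.859 = 0.0218
  (19 − 42.194)²/42.194 = 12.7497
  (67 − 32.036)²/32.036 = 38.1596
  (18 − 28.911)²/28.911 = 4.1178
  (15 − 39.791)²/39.791 = 15.4455
  (81 − 49.586)²/49.586 = 19.9016
  (18 − 37.648)²/37.648 = 10.2540
  (47 − 33.975)²/33.975 = 4.9934
  (82 − 56.350)²/56.350 = 11.6756
  (62 − 70.221)²/70.221 = 0.9625
  (38 − 53.316)²/53.316 = 4.3998
  (46 − 48.114)²/48.114 = 0.0929
χ² = 0.0218 + 12.7497 + 38.1596 + 4.1178 + 15.4455 + 19.9016 + 10.2540 + 4.9934 + 11.6756 + 0.9625 + 4.3998 + 0.0929 = 122.77
df = (3−1)(4−1) = 6. Since 122.77 > 10.645, reject the null hypothesis of independence at α = 0.1.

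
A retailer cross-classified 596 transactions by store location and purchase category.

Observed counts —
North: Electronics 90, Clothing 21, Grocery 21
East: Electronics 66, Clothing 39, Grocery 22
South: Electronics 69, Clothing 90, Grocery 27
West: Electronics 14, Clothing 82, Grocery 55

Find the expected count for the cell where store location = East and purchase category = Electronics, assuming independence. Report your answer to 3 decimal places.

50.928

Row total (East) = 127; column total (Electronics) = 239; grand total N = 596.
Expected count = (row total × column total) / N = 127 × 239 / 596 = 50.928.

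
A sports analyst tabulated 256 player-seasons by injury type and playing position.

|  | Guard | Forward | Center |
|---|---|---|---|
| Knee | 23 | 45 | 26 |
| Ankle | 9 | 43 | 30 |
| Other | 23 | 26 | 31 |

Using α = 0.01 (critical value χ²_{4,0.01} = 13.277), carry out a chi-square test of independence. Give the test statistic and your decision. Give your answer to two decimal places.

Row totals: 94, 82, 80. Column totals: 55, 114, 87. Grand total N = 256.
Expected counts (row total × column total / N):
  Knee, Guard: 94×55/256 = 20.195
  Knee, Forward: 94×114/256 = 41.859
  Knee, Center: 94×87/256 = 31.945
  Ankle, Guard: 82×55/256 = 17.617
  Ankle, Forward: 82×114/256 = 36.516
  Ankle, Center: 82×87/256 = 27.867
  Other, Guard: 80×55/256 = 17.188
  Other, Forward: 80×114/256 = 35.625
  Other, Center: 80×87/256 = 27.188
Contributions (O − E)²/E:
  (23 − 20.195)²/20.195 = 0.3896
  (45 − 41.859)²/41.859 = 0.2357
  (26 − 31.945)²/31.945 = 1.1064
  (9 − 17.617)²/17.617 = 4.2148
  (43 − 36.516)²/36.516 = 1.1513
  (30 − 27.867)²/27.867 = 0.1633
  (23 − 17.188)²/17.188 = 1.9653
  (26 − 35.625)²/35.625 = 2.6004
  (31 − 27.188)²/27.188 = 0.5345
χ² = 0.3896 + 0.2357 + 1.1064 + 4.2148 + 1.1513 + 0.1633 + 1.9653 + 2.6004 + 0.5345 = 12.36
df = (3−1)(3−1) = 4. Since 12.36 < 13.277, fail to reject the null hypothesis of independence at α = 0.01.

12.36; fail to reject H₀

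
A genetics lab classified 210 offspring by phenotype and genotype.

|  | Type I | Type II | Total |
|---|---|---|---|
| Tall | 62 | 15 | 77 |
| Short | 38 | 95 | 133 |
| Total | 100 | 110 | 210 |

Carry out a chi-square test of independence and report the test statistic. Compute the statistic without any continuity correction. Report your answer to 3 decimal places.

52.760

Grand total N = 210.
Expected counts (row total × column total / N):
  Tall, Type I: 77×100/210 = 36.6667
  Tall, Type II: 77×110/210 = 40.3333
  Short, Type I: 133×100/210 = 63.3333
  Short, Type II: 133×110/210 = 69.6667
Contributions (O − E)²/E:
  (62 − 36.6667)²/36.6667 = 17.5030
  (15 − 40.3333)²/40.3333 = 15.9118
  (38 − 63.3333)²/63.3333 = 10.1333
  (95 − 69.6667)²/69.6667 = 9.2121
χ² = 17.5030 + 15.9118 + 10.1333 + 9.2121 = 52.760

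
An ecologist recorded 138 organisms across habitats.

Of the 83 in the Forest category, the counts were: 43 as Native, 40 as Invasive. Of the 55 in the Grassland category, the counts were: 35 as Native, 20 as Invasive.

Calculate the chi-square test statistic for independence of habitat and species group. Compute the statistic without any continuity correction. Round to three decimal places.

1.884

Row totals: 83, 55. Column totals: 78, 60. Grand total N = 138.
Expected counts (row total × column total / N):
  Forest, Native: 83×78/138 = 46.9130
  Forest, Invasive: 83×60/138 = 36.0870
  Grassland, Native: 55×78/138 = 31.0870
  Grassland, Invasive: 55×60/138 = 23.9130
Contributions (O − E)²/E:
  (43 − 46.9130)²/46.9130 = 0.3264
  (40 − 36.0870)²/36.0870 = 0.4243
  (35 − 31.0870)²/31.0870 = 0.4925
  (20 − 23.9130)²/23.9130 = 0.6403
χ² = 0.3264 + 0.4243 + 0.4925 + 0.6403 = 1.884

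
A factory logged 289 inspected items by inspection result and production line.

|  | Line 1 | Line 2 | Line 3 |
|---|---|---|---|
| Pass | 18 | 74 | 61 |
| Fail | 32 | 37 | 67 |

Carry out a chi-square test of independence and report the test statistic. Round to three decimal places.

15.589

Row totals: 153, 136. Column totals: 50, 111, 128. Grand total N = 289.
Expected counts (row total × column total / N):
  Pass, Line 1: 153×50/289 = 26.4706
  Pass, Line 2: 153×111/289 = 58.7647
  Pass, Line 3: 153×128/289 = 67.7647
  Fail, Line 1: 136×50/289 = 23.5294
  Fail, Line 2: 136×111/289 = 52.2353
  Fail, Line 3: 136×128/289 = 60.2353
Contributions (O − E)²/E:
  (18 − 26.4706)²/26.4706 = 2.7106
  (74 − 58.7647)²/58.7647 = 3.9499
  (61 − 67.7647)²/67.7647 = 0.6753
  (32 − 23.5294)²/23.5294 = 3.0494
  (37 − 52.2353)²/52.2353 = 4.4436
  (67 − 60.2353)²/60.2353 = 0.7597
χ² = 2.7106 + 3.9499 + 0.6753 + 3.0494 + 4.4436 + 0.7597 = 15.589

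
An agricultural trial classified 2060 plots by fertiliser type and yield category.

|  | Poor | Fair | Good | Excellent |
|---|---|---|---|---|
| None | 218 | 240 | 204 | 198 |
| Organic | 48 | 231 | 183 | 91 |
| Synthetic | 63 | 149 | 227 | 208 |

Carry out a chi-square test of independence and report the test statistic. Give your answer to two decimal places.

168.57

Row totals: 860, 553, 647. Column totals: 329, 620, 614, 497. Grand total N = 2060.
Expected counts (row total × column total / N):
  None, Poor: 860×329/2060 = 137.350
  None, Fair: 860×620/2060 = 258.835
  None, Good: 860×614/2060 = 256.330
  None, Excellent: 860×497/2060 = 207.485
  Organic, Poor: 553×329/2060 = 88.319
  Organic, Fair: 553×620/2060 = 166.437
  Organic, Good: 553×614/2060 = 164.826
  Organic, Excellent: 553×497/2060 = 133.418
  Synthetic, Poor: 647×329/2060 = 103.332
  Synthetic, Fair: 647×620/2060 = 194.728
  Synthetic, Good: 647×614/2060 = 192.844
  Synthetic, Excellent: 647×497/2060 = 156.097
Contributions (O − E)²/E:
  (218 − 137.350)²/137.350 = 47.3566
  (240 − 258.835)²/258.835 = 1.3706
  (204 − 256.330)²/256.330 = 10.6832
  (198 − 207.485)²/207.485 = 0.4336
  (48 − 88.319)²/88.319 = 18.4063
  (231 − 166.437)²/166.437 = 25.0448
  (183 − 164.826)²/164.826 = 2.0039
  (91 − 133.418)²/133.418 = 13.4861
  (63 − 103.332)²/103.332 = 15.7422
  (149 − 194.728)²/194.728 = 10.7383
  (227 − 192.844)²/192.844 = 6.0496
  (208 − 156.097)²/156.097 = 17.2580
χ² = 47.3566 + 1.3706 + 10.6832 + 0.4336 + 18.4063 + 25.0448 + 2.0039 + 13.4861 + 15.7422 + 10.7383 + 6.0496 + 17.2580 = 168.57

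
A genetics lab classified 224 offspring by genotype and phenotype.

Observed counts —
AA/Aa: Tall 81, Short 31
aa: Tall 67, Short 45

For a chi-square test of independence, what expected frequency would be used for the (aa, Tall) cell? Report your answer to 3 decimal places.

Row total (aa) = 112; column total (Tall) = 148; grand total N = 224.
Expected count = (row total × column total) / N = 112 × 148 / 224 = 74.000.

74.000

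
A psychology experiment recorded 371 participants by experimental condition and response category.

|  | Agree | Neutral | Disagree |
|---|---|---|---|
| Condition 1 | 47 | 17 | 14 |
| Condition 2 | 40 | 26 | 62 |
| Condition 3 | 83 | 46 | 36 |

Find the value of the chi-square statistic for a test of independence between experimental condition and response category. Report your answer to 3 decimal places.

Row totals: 78, 128, 165. Column totals: 170, 89, 112. Grand total N = 371.
Expected counts (row total × column total / N):
  Condition 1, Agree: 78×170/371 = 35.74124
  Condition 1, Neutral: 78×89/371 = 18.71159
  Condition 1, Disagree: 78×112/371 = 23.54717
  Condition 2, Agree: 128×170/371 = 58.65229
  Condition 2, Neutral: 128×89/371 = 30.70620
  Condition 2, Disagree: 128×112/371 = 38.64151
  Condition 3, Agree: 165×170/371 = 75.60647
  Condition 3, Neutral: 165×89/371 = 39.58221
  Condition 3, Disagree: 165×112/371 = 49.81132
Contributions (O − E)²/E:
  (47 − 35.74124)²/35.74124 = 3.5466
  (17 − 18.71159)²/18.71159 = 0.1566
  (14 − 23.54717)²/23.54717 = 3.8709
  (40 − 58.65229)²/58.65229 = 5.9317
  (26 − 30.70620)²/30.70620 = 0.7213
  (62 − 38.64151)²/38.64151 = 14.1200
  (83 − 75.60647)²/75.60647 = 0.7230
  (46 − 39.58221)²/39.58221 = 1.0406
  (36 − 49.81132)²/49.81132 = 3.8295
χ² = 3.5466 + 0.1566 + 3.8709 + 5.9317 + 0.7213 + 14.1200 + 0.7230 + 1.0406 + 3.8295 = 33.940

33.940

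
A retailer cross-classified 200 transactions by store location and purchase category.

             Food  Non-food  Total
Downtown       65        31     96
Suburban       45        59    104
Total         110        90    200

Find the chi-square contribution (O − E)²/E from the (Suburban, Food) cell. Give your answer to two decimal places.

2.60

Row total (Suburban) = 104; column total (Food) = 110; N = 200.
Expected count E = 104 × 110 / 200 = 57.200.
Contribution = (O − E)²/E = (45 − 57.200)² / 57.200 = 2.60.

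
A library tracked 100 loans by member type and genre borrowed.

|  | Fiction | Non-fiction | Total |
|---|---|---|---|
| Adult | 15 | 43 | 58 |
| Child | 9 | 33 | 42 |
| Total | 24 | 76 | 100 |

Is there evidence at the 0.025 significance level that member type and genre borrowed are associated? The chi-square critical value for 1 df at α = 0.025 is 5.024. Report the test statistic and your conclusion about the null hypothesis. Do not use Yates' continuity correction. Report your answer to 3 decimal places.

0.263; fail to reject H₀

Grand total N = 100.
Expected counts (row total × column total / N):
  Adult, Fiction: 58×24/100 = 13.9200
  Adult, Non-fiction: 58×76/100 = 44.0800
  Child, Fiction: 42×24/100 = 10.0800
  Child, Non-fiction: 42×76/100 = 31.9200
Contributions (O − E)²/E:
  (15 − 13.9200)²/13.9200 = 0.0838
  (43 − 44.0800)²/44.0800 = 0.0265
  (9 − 10.0800)²/10.0800 = 0.1157
  (33 − 31.9200)²/31.9200 = 0.0365
χ² = 0.0838 + 0.0265 + 0.1157 + 0.0365 = 0.263
df = (2−1)(2−1) = 1. Since 0.263 < 5.024, fail to reject the null hypothesis of independence at α = 0.025.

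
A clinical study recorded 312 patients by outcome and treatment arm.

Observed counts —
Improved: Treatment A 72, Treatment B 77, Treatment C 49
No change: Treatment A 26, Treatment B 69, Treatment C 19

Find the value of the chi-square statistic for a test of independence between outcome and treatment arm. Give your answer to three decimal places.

Row totals: 198, 114. Column totals: 98, 146, 68. Grand total N = 312.
Expected counts (row total × column total / N):
  Improved, Treatment A: 198×98/312 = 62.1923
  Improved, Treatment B: 198×146/312 = 92.6538
  Improved, Treatment C: 198×68/312 = 43.1538
  No change, Treatment A: 114×98/312 = 35.8077
  No change, Treatment B: 114×146/312 = 53.3462
  No change, Treatment C: 114×68/312 = 24.8462
Contributions (O − E)²/E:
  (72 − 62.1923)²/62.1923 = 1.5467
  (77 − 92.6538)²/92.6538 = 2.6447
  (49 − 43.1538)²/43.1538 = 0.7920
  (26 − 35.8077)²/35.8077 = 2.6863
  (69 − 53.3462)²/53.3462 = 4.5934
  (19 − 24.8462)²/24.8462 = 1.3756
χ² = 1.5467 + 2.6447 + 0.7920 + 2.6863 + 4.5934 + 1.3756 = 13.639

13.639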